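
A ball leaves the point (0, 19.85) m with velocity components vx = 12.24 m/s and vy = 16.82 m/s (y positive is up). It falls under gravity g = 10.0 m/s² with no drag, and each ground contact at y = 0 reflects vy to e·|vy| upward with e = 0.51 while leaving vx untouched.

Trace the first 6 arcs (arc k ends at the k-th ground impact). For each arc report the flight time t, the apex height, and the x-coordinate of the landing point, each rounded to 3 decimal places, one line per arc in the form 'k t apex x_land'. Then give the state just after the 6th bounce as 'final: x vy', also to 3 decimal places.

1 4.290 33.996 52.504
2 2.660 8.842 85.058
3 1.356 2.300 101.661
4 0.692 0.598 110.128
5 0.353 0.156 114.446
6 0.180 0.040 116.649
final: 116.649 0.459

Arc 1: start y=19.850, vy=16.820 → t=4.290, apex=33.996, x_land=52.504, impact vy=-26.075
  bounce: vy ← 0.51·26.075 = 13.298
Arc 2: start y=0.000, vy=13.298 → t=2.660, apex=8.842, x_land=85.058, impact vy=-13.298
  bounce: vy ← 0.51·13.298 = 6.782
Arc 3: start y=0.000, vy=6.782 → t=1.356, apex=2.300, x_land=101.661, impact vy=-6.782
  bounce: vy ← 0.51·6.782 = 3.459
Arc 4: start y=0.000, vy=3.459 → t=0.692, apex=0.598, x_land=110.128, impact vy=-3.459
  bounce: vy ← 0.51·3.459 = 1.764
Arc 5: start y=0.000, vy=1.764 → t=0.353, apex=0.156, x_land=114.446, impact vy=-1.764
  bounce: vy ← 0.51·1.764 = 0.900
Arc 6: start y=0.000, vy=0.900 → t=0.180, apex=0.040, x_land=116.649, impact vy=-0.900
  bounce: vy ← 0.51·0.900 = 0.459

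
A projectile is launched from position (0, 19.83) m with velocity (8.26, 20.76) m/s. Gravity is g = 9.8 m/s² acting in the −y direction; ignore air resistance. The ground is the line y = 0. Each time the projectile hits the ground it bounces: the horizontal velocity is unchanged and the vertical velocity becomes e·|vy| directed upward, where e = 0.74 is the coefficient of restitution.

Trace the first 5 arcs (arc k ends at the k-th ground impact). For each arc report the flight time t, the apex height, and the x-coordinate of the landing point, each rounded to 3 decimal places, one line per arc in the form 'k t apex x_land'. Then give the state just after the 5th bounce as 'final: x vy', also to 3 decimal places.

1 5.040 41.819 41.628
2 4.324 22.900 77.341
3 3.199 12.540 103.769
4 2.368 6.867 123.326
5 1.752 3.760 137.798
final: 137.798 6.353

Arc 1: start y=19.830, vy=20.760 → t=5.040, apex=41.819, x_land=41.628, impact vy=-28.629
  bounce: vy ← 0.74·28.629 = 21.186
Arc 2: start y=0.000, vy=21.186 → t=4.324, apex=22.900, x_land=77.341, impact vy=-21.186
  bounce: vy ← 0.74·21.186 = 15.677
Arc 3: start y=0.000, vy=15.677 → t=3.199, apex=12.540, x_land=103.769, impact vy=-15.677
  bounce: vy ← 0.74·15.677 = 11.601
Arc 4: start y=0.000, vy=11.601 → t=2.368, apex=6.867, x_land=123.326, impact vy=-11.601
  bounce: vy ← 0.74·11.601 = 8.585
Arc 5: start y=0.000, vy=8.585 → t=1.752, apex=3.760, x_land=137.798, impact vy=-8.585
  bounce: vy ← 0.74·8.585 = 6.353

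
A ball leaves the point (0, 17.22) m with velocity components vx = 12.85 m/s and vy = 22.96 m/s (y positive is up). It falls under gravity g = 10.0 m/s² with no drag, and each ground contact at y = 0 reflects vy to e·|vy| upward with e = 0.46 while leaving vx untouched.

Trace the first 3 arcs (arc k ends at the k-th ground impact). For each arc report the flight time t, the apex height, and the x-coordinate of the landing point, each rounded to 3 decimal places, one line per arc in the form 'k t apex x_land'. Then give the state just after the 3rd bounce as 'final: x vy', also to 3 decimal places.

1 5.248 43.578 67.440
2 2.716 9.221 102.341
3 1.249 1.951 118.395
final: 118.395 2.874

Arc 1: start y=17.220, vy=22.960 → t=5.248, apex=43.578, x_land=67.440, impact vy=-29.522
  bounce: vy ← 0.46·29.522 = 13.580
Arc 2: start y=0.000, vy=13.580 → t=2.716, apex=9.221, x_land=102.341, impact vy=-13.580
  bounce: vy ← 0.46·13.580 = 6.247
Arc 3: start y=0.000, vy=6.247 → t=1.249, apex=1.951, x_land=118.395, impact vy=-6.247
  bounce: vy ← 0.46·6.247 = 2.874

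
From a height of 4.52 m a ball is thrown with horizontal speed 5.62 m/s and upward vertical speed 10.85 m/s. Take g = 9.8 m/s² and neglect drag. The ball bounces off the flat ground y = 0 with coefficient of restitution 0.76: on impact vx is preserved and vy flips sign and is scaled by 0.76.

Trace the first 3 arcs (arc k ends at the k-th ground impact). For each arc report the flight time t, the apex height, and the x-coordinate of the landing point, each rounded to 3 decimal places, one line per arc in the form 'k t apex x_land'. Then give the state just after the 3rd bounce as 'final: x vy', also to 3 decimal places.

1 2.573 10.526 14.459
2 2.228 6.080 26.980
3 1.693 3.512 36.495
final: 36.495 6.305

Arc 1: start y=4.520, vy=10.850 → t=2.573, apex=10.526, x_land=14.459, impact vy=-14.364
  bounce: vy ← 0.76·14.364 = 10.916
Arc 2: start y=0.000, vy=10.916 → t=2.228, apex=6.080, x_land=26.980, impact vy=-10.916
  bounce: vy ← 0.76·10.916 = 8.296
Arc 3: start y=0.000, vy=8.296 → t=1.693, apex=3.512, x_land=36.495, impact vy=-8.296
  bounce: vy ← 0.76·8.296 = 6.305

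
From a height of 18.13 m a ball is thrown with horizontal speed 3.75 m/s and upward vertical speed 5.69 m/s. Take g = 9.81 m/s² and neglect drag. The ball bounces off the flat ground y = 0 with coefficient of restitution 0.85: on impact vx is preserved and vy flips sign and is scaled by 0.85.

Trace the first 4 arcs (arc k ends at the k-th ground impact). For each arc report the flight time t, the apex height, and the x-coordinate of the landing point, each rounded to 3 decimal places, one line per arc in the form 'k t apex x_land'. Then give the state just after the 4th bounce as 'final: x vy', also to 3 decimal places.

1 2.588 19.780 9.706
2 3.414 14.291 22.508
3 2.902 10.325 33.389
4 2.467 7.460 42.639
final: 42.639 10.283

Arc 1: start y=18.130, vy=5.690 → t=2.588, apex=19.780, x_land=9.706, impact vy=-19.700
  bounce: vy ← 0.85·19.700 = 16.745
Arc 2: start y=0.000, vy=16.745 → t=3.414, apex=14.291, x_land=22.508, impact vy=-16.745
  bounce: vy ← 0.85·16.745 = 14.233
Arc 3: start y=0.000, vy=14.233 → t=2.902, apex=10.325, x_land=33.389, impact vy=-14.233
  bounce: vy ← 0.85·14.233 = 12.098
Arc 4: start y=0.000, vy=12.098 → t=2.467, apex=7.460, x_land=42.639, impact vy=-12.098
  bounce: vy ← 0.85·12.098 = 10.283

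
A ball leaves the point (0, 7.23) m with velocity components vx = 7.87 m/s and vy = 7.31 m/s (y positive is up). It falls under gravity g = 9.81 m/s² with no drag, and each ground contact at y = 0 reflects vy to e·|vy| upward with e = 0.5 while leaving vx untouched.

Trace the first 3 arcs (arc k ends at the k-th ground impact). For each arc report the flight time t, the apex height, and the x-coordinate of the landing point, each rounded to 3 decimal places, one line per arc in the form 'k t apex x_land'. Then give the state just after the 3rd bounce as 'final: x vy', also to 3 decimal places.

1 2.170 9.954 17.075
2 1.425 2.488 28.286
3 0.712 0.622 33.892
final: 33.892 1.747

Arc 1: start y=7.230, vy=7.310 → t=2.170, apex=9.954, x_land=17.075, impact vy=-13.975
  bounce: vy ← 0.5·13.975 = 6.987
Arc 2: start y=0.000, vy=6.987 → t=1.425, apex=2.488, x_land=28.286, impact vy=-6.987
  bounce: vy ← 0.5·6.987 = 3.494
Arc 3: start y=0.000, vy=3.494 → t=0.712, apex=0.622, x_land=33.892, impact vy=-3.494
  bounce: vy ← 0.5·3.494 = 1.747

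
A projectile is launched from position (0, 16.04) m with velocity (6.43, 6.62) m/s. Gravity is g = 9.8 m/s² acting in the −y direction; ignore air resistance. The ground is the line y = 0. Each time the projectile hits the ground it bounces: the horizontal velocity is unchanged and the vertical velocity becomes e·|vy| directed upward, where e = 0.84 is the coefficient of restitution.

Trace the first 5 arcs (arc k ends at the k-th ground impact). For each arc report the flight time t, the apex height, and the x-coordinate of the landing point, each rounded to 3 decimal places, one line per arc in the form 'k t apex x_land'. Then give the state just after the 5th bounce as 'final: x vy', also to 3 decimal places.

Arc 1: start y=16.040, vy=6.620 → t=2.607, apex=18.276, x_land=16.762, impact vy=-18.926
  bounce: vy ← 0.84·18.926 = 15.898
Arc 2: start y=0.000, vy=15.898 → t=3.245, apex=12.896, x_land=37.624, impact vy=-15.898
  bounce: vy ← 0.84·15.898 = 13.354
Arc 3: start y=0.000, vy=13.354 → t=2.725, apex=9.099, x_land=55.148, impact vy=-13.354
  bounce: vy ← 0.84·13.354 = 11.218
Arc 4: start y=0.000, vy=11.218 → t=2.289, apex=6.420, x_land=69.869, impact vy=-11.218
  bounce: vy ← 0.84·11.218 = 9.423
Arc 5: start y=0.000, vy=9.423 → t=1.923, apex=4.530, x_land=82.234, impact vy=-9.423
  bounce: vy ← 0.84·9.423 = 7.915

1 2.607 18.276 16.762
2 3.245 12.896 37.624
3 2.725 9.099 55.148
4 2.289 6.420 69.869
5 1.923 4.530 82.234
final: 82.234 7.915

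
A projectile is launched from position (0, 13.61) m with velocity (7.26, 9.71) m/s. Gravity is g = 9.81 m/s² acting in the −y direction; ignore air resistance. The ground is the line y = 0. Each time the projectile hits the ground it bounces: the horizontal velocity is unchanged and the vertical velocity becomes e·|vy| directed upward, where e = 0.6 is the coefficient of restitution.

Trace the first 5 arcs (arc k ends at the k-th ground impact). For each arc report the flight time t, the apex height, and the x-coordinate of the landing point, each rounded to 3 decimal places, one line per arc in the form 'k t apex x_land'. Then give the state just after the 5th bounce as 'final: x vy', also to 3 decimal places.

1 2.927 18.416 21.253
2 2.325 6.630 38.134
3 1.395 2.387 48.262
4 0.837 0.859 54.339
5 0.502 0.309 57.986
final: 57.986 1.478

Arc 1: start y=13.610, vy=9.710 → t=2.927, apex=18.416, x_land=21.253, impact vy=-19.008
  bounce: vy ← 0.6·19.008 = 11.405
Arc 2: start y=0.000, vy=11.405 → t=2.325, apex=6.630, x_land=38.134, impact vy=-11.405
  bounce: vy ← 0.6·11.405 = 6.843
Arc 3: start y=0.000, vy=6.843 → t=1.395, apex=2.387, x_land=48.262, impact vy=-6.843
  bounce: vy ← 0.6·6.843 = 4.106
Arc 4: start y=0.000, vy=4.106 → t=0.837, apex=0.859, x_land=54.339, impact vy=-4.106
  bounce: vy ← 0.6·4.106 = 2.463
Arc 5: start y=0.000, vy=2.463 → t=0.502, apex=0.309, x_land=57.986, impact vy=-2.463
  bounce: vy ← 0.6·2.463 = 1.478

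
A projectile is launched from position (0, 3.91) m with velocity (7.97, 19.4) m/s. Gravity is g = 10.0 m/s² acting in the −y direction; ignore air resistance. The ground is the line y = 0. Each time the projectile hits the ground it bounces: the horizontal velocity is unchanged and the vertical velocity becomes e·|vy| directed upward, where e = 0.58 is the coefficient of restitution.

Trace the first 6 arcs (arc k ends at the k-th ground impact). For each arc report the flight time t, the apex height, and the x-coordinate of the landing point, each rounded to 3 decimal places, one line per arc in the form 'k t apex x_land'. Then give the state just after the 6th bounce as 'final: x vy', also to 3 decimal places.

1 4.072 22.728 32.454
2 2.473 7.646 52.165
3 1.434 2.572 63.598
4 0.832 0.865 70.229
5 0.483 0.291 74.074
6 0.280 0.098 76.305
final: 76.305 0.812

Arc 1: start y=3.910, vy=19.400 → t=4.072, apex=22.728, x_land=32.454, impact vy=-21.320
  bounce: vy ← 0.58·21.320 = 12.366
Arc 2: start y=0.000, vy=12.366 → t=2.473, apex=7.646, x_land=52.165, impact vy=-12.366
  bounce: vy ← 0.58·12.366 = 7.172
Arc 3: start y=0.000, vy=7.172 → t=1.434, apex=2.572, x_land=63.598, impact vy=-7.172
  bounce: vy ← 0.58·7.172 = 4.160
Arc 4: start y=0.000, vy=4.160 → t=0.832, apex=0.865, x_land=70.229, impact vy=-4.160
  bounce: vy ← 0.58·4.160 = 2.413
Arc 5: start y=0.000, vy=2.413 → t=0.483, apex=0.291, x_land=74.074, impact vy=-2.413
  bounce: vy ← 0.58·2.413 = 1.399
Arc 6: start y=0.000, vy=1.399 → t=0.280, apex=0.098, x_land=76.305, impact vy=-1.399
  bounce: vy ← 0.58·1.399 = 0.812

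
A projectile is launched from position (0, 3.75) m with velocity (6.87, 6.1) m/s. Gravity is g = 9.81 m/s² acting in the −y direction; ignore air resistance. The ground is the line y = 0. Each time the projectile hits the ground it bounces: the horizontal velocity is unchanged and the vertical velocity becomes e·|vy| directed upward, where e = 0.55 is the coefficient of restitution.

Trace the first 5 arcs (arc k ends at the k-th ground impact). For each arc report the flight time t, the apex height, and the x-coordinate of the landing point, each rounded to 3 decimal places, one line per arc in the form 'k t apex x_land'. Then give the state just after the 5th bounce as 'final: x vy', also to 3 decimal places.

1 1.695 5.647 11.643
2 1.180 1.708 19.751
3 0.649 0.517 24.211
4 0.357 0.156 26.663
5 0.196 0.047 28.012
final: 28.012 0.530

Arc 1: start y=3.750, vy=6.100 → t=1.695, apex=5.647, x_land=11.643, impact vy=-10.525
  bounce: vy ← 0.55·10.525 = 5.789
Arc 2: start y=0.000, vy=5.789 → t=1.180, apex=1.708, x_land=19.751, impact vy=-5.789
  bounce: vy ← 0.55·5.789 = 3.184
Arc 3: start y=0.000, vy=3.184 → t=0.649, apex=0.517, x_land=24.211, impact vy=-3.184
  bounce: vy ← 0.55·3.184 = 1.751
Arc 4: start y=0.000, vy=1.751 → t=0.357, apex=0.156, x_land=26.663, impact vy=-1.751
  bounce: vy ← 0.55·1.751 = 0.963
Arc 5: start y=0.000, vy=0.963 → t=0.196, apex=0.047, x_land=28.012, impact vy=-0.963
  bounce: vy ← 0.55·0.963 = 0.530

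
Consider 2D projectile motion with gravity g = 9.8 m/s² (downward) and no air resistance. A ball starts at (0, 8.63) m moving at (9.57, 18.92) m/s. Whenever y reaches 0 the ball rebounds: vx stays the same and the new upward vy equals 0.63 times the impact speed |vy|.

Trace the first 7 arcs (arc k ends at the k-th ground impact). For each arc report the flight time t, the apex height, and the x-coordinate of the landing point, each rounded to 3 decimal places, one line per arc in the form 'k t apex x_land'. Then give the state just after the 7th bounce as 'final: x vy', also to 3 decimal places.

Arc 1: start y=8.630, vy=18.920 → t=4.273, apex=26.894, x_land=40.896, impact vy=-22.959
  bounce: vy ← 0.63·22.959 = 14.464
Arc 2: start y=0.000, vy=14.464 → t=2.952, apex=10.674, x_land=69.145, impact vy=-14.464
  bounce: vy ← 0.63·14.464 = 9.112
Arc 3: start y=0.000, vy=9.112 → t=1.860, apex=4.237, x_land=86.943, impact vy=-9.112
  bounce: vy ← 0.63·9.112 = 5.741
Arc 4: start y=0.000, vy=5.741 → t=1.172, apex=1.681, x_land=98.155, impact vy=-5.741
  bounce: vy ← 0.63·5.741 = 3.617
Arc 5: start y=0.000, vy=3.617 → t=0.738, apex=0.667, x_land=105.218, impact vy=-3.617
  bounce: vy ← 0.63·3.617 = 2.279
Arc 6: start y=0.000, vy=2.279 → t=0.465, apex=0.265, x_land=109.669, impact vy=-2.279
  bounce: vy ← 0.63·2.279 = 1.435
Arc 7: start y=0.000, vy=1.435 → t=0.293, apex=0.105, x_land=112.472, impact vy=-1.435
  bounce: vy ← 0.63·1.435 = 0.904

1 4.273 26.894 40.896
2 2.952 10.674 69.145
3 1.860 4.237 86.943
4 1.172 1.681 98.155
5 0.738 0.667 105.218
6 0.465 0.265 109.669
7 0.293 0.105 112.472
final: 112.472 0.904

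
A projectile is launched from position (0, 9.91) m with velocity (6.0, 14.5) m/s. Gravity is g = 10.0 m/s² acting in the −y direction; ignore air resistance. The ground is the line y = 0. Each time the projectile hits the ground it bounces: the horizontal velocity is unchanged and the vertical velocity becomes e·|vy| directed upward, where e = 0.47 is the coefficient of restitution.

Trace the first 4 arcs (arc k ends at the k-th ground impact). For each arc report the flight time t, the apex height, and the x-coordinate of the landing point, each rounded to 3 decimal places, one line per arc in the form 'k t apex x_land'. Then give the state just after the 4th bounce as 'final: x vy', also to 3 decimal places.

Arc 1: start y=9.910, vy=14.500 → t=3.471, apex=20.422, x_land=20.826, impact vy=-20.210
  bounce: vy ← 0.47·20.210 = 9.499
Arc 2: start y=0.000, vy=9.499 → t=1.900, apex=4.511, x_land=32.225, impact vy=-9.499
  bounce: vy ← 0.47·9.499 = 4.464
Arc 3: start y=0.000, vy=4.464 → t=0.893, apex=0.997, x_land=37.582, impact vy=-4.464
  bounce: vy ← 0.47·4.464 = 2.098
Arc 4: start y=0.000, vy=2.098 → t=0.420, apex=0.220, x_land=40.100, impact vy=-2.098
  bounce: vy ← 0.47·2.098 = 0.986

1 3.471 20.422 20.826
2 1.900 4.511 32.225
3 0.893 0.997 37.582
4 0.420 0.220 40.100
final: 40.100 0.986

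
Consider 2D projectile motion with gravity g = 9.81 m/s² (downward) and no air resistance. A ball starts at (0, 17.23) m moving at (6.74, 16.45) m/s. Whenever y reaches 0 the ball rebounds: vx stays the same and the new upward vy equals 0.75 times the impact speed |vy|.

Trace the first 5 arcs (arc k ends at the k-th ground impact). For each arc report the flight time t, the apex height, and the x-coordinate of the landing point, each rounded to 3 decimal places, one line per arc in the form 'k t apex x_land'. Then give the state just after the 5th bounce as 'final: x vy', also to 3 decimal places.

Arc 1: start y=17.230, vy=16.450 → t=4.192, apex=31.022, x_land=28.252, impact vy=-24.671
  bounce: vy ← 0.75·24.671 = 18.503
Arc 2: start y=0.000, vy=18.503 → t=3.772, apex=17.450, x_land=53.678, impact vy=-18.503
  bounce: vy ← 0.75·18.503 = 13.877
Arc 3: start y=0.000, vy=13.877 → t=2.829, apex=9.816, x_land=72.747, impact vy=-13.877
  bounce: vy ← 0.75·13.877 = 10.408
Arc 4: start y=0.000, vy=10.408 → t=2.122, apex=5.521, x_land=87.049, impact vy=-10.408
  bounce: vy ← 0.75·10.408 = 7.806
Arc 5: start y=0.000, vy=7.806 → t=1.591, apex=3.106, x_land=97.775, impact vy=-7.806
  bounce: vy ← 0.75·7.806 = 5.855

1 4.192 31.022 28.252
2 3.772 17.450 53.678
3 2.829 9.816 72.747
4 2.122 5.521 87.049
5 1.591 3.106 97.775
final: 97.775 5.855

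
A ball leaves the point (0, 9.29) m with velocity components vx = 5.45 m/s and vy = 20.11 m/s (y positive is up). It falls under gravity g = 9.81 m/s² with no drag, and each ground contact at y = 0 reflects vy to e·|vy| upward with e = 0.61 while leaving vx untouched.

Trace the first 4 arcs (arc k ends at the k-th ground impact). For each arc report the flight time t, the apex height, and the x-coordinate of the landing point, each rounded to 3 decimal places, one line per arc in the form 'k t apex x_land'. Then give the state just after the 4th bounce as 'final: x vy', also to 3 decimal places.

1 4.519 29.902 24.629
2 3.012 11.127 41.045
3 1.837 4.140 51.060
4 1.121 1.541 57.168
final: 57.168 3.354

Arc 1: start y=9.290, vy=20.110 → t=4.519, apex=29.902, x_land=24.629, impact vy=-24.222
  bounce: vy ← 0.61·24.222 = 14.775
Arc 2: start y=0.000, vy=14.775 → t=3.012, apex=11.127, x_land=41.045, impact vy=-14.775
  bounce: vy ← 0.61·14.775 = 9.013
Arc 3: start y=0.000, vy=9.013 → t=1.837, apex=4.140, x_land=51.060, impact vy=-9.013
  bounce: vy ← 0.61·9.013 = 5.498
Arc 4: start y=0.000, vy=5.498 → t=1.121, apex=1.541, x_land=57.168, impact vy=-5.498
  bounce: vy ← 0.61·5.498 = 3.354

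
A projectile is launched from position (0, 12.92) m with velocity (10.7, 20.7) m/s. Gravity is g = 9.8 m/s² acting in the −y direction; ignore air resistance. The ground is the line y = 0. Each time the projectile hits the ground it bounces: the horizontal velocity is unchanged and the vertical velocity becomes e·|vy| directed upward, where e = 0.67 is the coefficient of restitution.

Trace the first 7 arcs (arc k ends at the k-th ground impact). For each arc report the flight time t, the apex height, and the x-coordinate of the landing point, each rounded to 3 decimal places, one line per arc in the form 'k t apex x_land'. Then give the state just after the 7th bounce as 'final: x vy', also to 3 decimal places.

1 4.777 34.782 51.109
2 3.570 15.614 89.309
3 2.392 7.009 114.903
4 1.603 3.146 132.051
5 1.074 1.412 143.540
6 0.719 0.634 151.238
7 0.482 0.285 156.396
final: 156.396 1.582

Arc 1: start y=12.920, vy=20.700 → t=4.777, apex=34.782, x_land=51.109, impact vy=-26.110
  bounce: vy ← 0.67·26.110 = 17.494
Arc 2: start y=0.000, vy=17.494 → t=3.570, apex=15.614, x_land=89.309, impact vy=-17.494
  bounce: vy ← 0.67·17.494 = 11.721
Arc 3: start y=0.000, vy=11.721 → t=2.392, apex=7.009, x_land=114.903, impact vy=-11.721
  bounce: vy ← 0.67·11.721 = 7.853
Arc 4: start y=0.000, vy=7.853 → t=1.603, apex=3.146, x_land=132.051, impact vy=-7.853
  bounce: vy ← 0.67·7.853 = 5.261
Arc 5: start y=0.000, vy=5.261 → t=1.074, apex=1.412, x_land=143.540, impact vy=-5.261
  bounce: vy ← 0.67·5.261 = 3.525
Arc 6: start y=0.000, vy=3.525 → t=0.719, apex=0.634, x_land=151.238, impact vy=-3.525
  bounce: vy ← 0.67·3.525 = 2.362
Arc 7: start y=0.000, vy=2.362 → t=0.482, apex=0.285, x_land=156.396, impact vy=-2.362
  bounce: vy ← 0.67·2.362 = 1.582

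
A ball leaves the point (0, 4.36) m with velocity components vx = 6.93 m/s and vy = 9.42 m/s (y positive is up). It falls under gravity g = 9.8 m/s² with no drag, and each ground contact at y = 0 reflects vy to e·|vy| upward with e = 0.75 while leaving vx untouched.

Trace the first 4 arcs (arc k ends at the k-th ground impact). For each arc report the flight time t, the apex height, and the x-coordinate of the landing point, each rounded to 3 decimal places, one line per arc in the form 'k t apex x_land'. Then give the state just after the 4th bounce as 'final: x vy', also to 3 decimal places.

Arc 1: start y=4.360, vy=9.420 → t=2.308, apex=8.887, x_land=15.994, impact vy=-13.198
  bounce: vy ← 0.75·13.198 = 9.899
Arc 2: start y=0.000, vy=9.899 → t=2.020, apex=4.999, x_land=29.994, impact vy=-9.899
  bounce: vy ← 0.75·9.899 = 7.424
Arc 3: start y=0.000, vy=7.424 → t=1.515, apex=2.812, x_land=40.493, impact vy=-7.424
  bounce: vy ← 0.75·7.424 = 5.568
Arc 4: start y=0.000, vy=5.568 → t=1.136, apex=1.582, x_land=48.368, impact vy=-5.568
  bounce: vy ← 0.75·5.568 = 4.176

1 2.308 8.887 15.994
2 2.020 4.999 29.994
3 1.515 2.812 40.493
4 1.136 1.582 48.368
final: 48.368 4.176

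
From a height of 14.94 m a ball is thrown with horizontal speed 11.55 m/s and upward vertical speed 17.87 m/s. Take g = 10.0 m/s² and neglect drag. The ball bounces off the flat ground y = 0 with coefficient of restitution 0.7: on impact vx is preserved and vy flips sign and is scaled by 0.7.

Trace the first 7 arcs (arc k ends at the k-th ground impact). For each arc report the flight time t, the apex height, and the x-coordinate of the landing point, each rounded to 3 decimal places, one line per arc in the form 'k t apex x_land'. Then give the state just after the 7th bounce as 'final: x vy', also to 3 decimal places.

1 4.273 30.907 49.356
2 3.481 15.144 89.558
3 2.437 7.421 117.700
4 1.706 3.636 137.399
5 1.194 1.782 151.189
6 0.836 0.873 160.841
7 0.585 0.428 167.598
final: 167.598 2.048

Arc 1: start y=14.940, vy=17.870 → t=4.273, apex=30.907, x_land=49.356, impact vy=-24.862
  bounce: vy ← 0.7·24.862 = 17.404
Arc 2: start y=0.000, vy=17.404 → t=3.481, apex=15.144, x_land=89.558, impact vy=-17.404
  bounce: vy ← 0.7·17.404 = 12.183
Arc 3: start y=0.000, vy=12.183 → t=2.437, apex=7.421, x_land=117.700, impact vy=-12.183
  bounce: vy ← 0.7·12.183 = 8.528
Arc 4: start y=0.000, vy=8.528 → t=1.706, apex=3.636, x_land=137.399, impact vy=-8.528
  bounce: vy ← 0.7·8.528 = 5.969
Arc 5: start y=0.000, vy=5.969 → t=1.194, apex=1.782, x_land=151.189, impact vy=-5.969
  bounce: vy ← 0.7·5.969 = 4.179
Arc 6: start y=0.000, vy=4.179 → t=0.836, apex=0.873, x_land=160.841, impact vy=-4.179
  bounce: vy ← 0.7·4.179 = 2.925
Arc 7: start y=0.000, vy=2.925 → t=0.585, apex=0.428, x_land=167.598, impact vy=-2.925
  bounce: vy ← 0.7·2.925 = 2.048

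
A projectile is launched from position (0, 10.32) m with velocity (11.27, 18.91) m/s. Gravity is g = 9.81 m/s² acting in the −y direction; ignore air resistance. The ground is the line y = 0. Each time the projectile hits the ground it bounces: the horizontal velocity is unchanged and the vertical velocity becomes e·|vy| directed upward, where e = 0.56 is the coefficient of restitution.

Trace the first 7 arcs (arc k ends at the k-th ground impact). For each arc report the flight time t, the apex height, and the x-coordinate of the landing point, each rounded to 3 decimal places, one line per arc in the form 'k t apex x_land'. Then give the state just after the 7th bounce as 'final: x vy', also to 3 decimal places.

1 4.340 28.546 48.912
2 2.702 8.952 79.363
3 1.513 2.807 96.415
4 0.847 0.880 105.964
5 0.474 0.276 111.312
6 0.266 0.087 114.306
7 0.149 0.027 115.983
final: 115.983 0.409

Arc 1: start y=10.320, vy=18.910 → t=4.340, apex=28.546, x_land=48.912, impact vy=-23.666
  bounce: vy ← 0.56·23.666 = 13.253
Arc 2: start y=0.000, vy=13.253 → t=2.702, apex=8.952, x_land=79.363, impact vy=-13.253
  bounce: vy ← 0.56·13.253 = 7.422
Arc 3: start y=0.000, vy=7.422 → t=1.513, apex=2.807, x_land=96.415, impact vy=-7.422
  bounce: vy ← 0.56·7.422 = 4.156
Arc 4: start y=0.000, vy=4.156 → t=0.847, apex=0.880, x_land=105.964, impact vy=-4.156
  bounce: vy ← 0.56·4.156 = 2.327
Arc 5: start y=0.000, vy=2.327 → t=0.474, apex=0.276, x_land=111.312, impact vy=-2.327
  bounce: vy ← 0.56·2.327 = 1.303
Arc 6: start y=0.000, vy=1.303 → t=0.266, apex=0.087, x_land=114.306, impact vy=-1.303
  bounce: vy ← 0.56·1.303 = 0.730
Arc 7: start y=0.000, vy=0.730 → t=0.149, apex=0.027, x_land=115.983, impact vy=-0.730
  bounce: vy ← 0.56·0.730 = 0.409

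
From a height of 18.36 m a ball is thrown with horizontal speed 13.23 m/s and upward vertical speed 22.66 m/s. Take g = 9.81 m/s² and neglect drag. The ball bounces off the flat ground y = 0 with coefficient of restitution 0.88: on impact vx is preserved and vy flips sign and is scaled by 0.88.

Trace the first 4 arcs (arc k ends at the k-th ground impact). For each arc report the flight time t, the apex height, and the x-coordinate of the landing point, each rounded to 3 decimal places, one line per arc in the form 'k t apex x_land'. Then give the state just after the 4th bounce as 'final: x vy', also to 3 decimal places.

Arc 1: start y=18.360, vy=22.660 → t=5.323, apex=44.531, x_land=70.423, impact vy=-29.558
  bounce: vy ← 0.88·29.558 = 26.011
Arc 2: start y=0.000, vy=26.011 → t=5.303, apex=34.485, x_land=140.582, impact vy=-26.011
  bounce: vy ← 0.88·26.011 = 22.890
Arc 3: start y=0.000, vy=22.890 → t=4.667, apex=26.705, x_land=202.322, impact vy=-22.890
  bounce: vy ← 0.88·22.890 = 20.143
Arc 4: start y=0.000, vy=20.143 → t=4.107, apex=20.680, x_land=256.653, impact vy=-20.143
  bounce: vy ← 0.88·20.143 = 17.726

1 5.323 44.531 70.423
2 5.303 34.485 140.582
3 4.667 26.705 202.322
4 4.107 20.680 256.653
final: 256.653 17.726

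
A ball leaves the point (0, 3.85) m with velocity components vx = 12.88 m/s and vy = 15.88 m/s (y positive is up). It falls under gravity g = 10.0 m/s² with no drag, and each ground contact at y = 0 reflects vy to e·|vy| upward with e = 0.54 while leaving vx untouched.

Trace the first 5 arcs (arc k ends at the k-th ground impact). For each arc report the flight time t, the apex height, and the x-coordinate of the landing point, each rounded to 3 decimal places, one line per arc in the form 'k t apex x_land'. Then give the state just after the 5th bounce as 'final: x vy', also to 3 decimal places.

Arc 1: start y=3.850, vy=15.880 → t=3.402, apex=16.459, x_land=43.822, impact vy=-18.143
  bounce: vy ← 0.54·18.143 = 9.797
Arc 2: start y=0.000, vy=9.797 → t=1.959, apex=4.799, x_land=69.060, impact vy=-9.797
  bounce: vy ← 0.54·9.797 = 5.291
Arc 3: start y=0.000, vy=5.291 → t=1.058, apex=1.399, x_land=82.688, impact vy=-5.291
  bounce: vy ← 0.54·5.291 = 2.857
Arc 4: start y=0.000, vy=2.857 → t=0.571, apex=0.408, x_land=90.048, impact vy=-2.857
  bounce: vy ← 0.54·2.857 = 1.543
Arc 5: start y=0.000, vy=1.543 → t=0.309, apex=0.119, x_land=94.022, impact vy=-1.543
  bounce: vy ← 0.54·1.543 = 0.833

1 3.402 16.459 43.822
2 1.959 4.799 69.060
3 1.058 1.399 82.688
4 0.571 0.408 90.048
5 0.309 0.119 94.022
final: 94.022 0.833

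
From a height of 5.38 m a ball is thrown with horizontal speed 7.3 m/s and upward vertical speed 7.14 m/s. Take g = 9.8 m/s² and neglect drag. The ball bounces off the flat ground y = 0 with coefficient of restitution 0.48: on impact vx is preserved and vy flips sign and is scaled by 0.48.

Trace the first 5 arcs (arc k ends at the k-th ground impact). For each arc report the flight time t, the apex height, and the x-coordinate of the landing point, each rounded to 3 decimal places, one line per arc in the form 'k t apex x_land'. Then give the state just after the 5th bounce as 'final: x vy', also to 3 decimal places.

1 2.005 7.981 14.635
2 1.225 1.839 23.579
3 0.588 0.424 27.872
4 0.282 0.098 29.933
5 0.135 0.022 30.922
final: 30.922 0.319

Arc 1: start y=5.380, vy=7.140 → t=2.005, apex=7.981, x_land=14.635, impact vy=-12.507
  bounce: vy ← 0.48·12.507 = 6.003
Arc 2: start y=0.000, vy=6.003 → t=1.225, apex=1.839, x_land=23.579, impact vy=-6.003
  bounce: vy ← 0.48·6.003 = 2.882
Arc 3: start y=0.000, vy=2.882 → t=0.588, apex=0.424, x_land=27.872, impact vy=-2.882
  bounce: vy ← 0.48·2.882 = 1.383
Arc 4: start y=0.000, vy=1.383 → t=0.282, apex=0.098, x_land=29.933, impact vy=-1.383
  bounce: vy ← 0.48·1.383 = 0.664
Arc 5: start y=0.000, vy=0.664 → t=0.135, apex=0.022, x_land=30.922, impact vy=-0.664
  bounce: vy ← 0.48·0.664 = 0.319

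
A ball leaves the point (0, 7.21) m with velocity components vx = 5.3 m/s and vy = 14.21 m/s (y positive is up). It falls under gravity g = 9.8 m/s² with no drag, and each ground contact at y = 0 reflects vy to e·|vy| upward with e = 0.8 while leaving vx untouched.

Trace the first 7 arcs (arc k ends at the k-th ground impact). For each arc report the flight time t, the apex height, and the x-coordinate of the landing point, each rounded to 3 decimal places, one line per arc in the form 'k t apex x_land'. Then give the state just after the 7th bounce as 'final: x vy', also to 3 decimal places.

Arc 1: start y=7.210, vy=14.210 → t=3.340, apex=17.512, x_land=17.705, impact vy=-18.527
  bounce: vy ← 0.8·18.527 = 14.821
Arc 2: start y=0.000, vy=14.821 → t=3.025, apex=11.208, x_land=33.736, impact vy=-14.821
  bounce: vy ← 0.8·14.821 = 11.857
Arc 3: start y=0.000, vy=11.857 → t=2.420, apex=7.173, x_land=46.561, impact vy=-11.857
  bounce: vy ← 0.8·11.857 = 9.486
Arc 4: start y=0.000, vy=9.486 → t=1.936, apex=4.591, x_land=56.821, impact vy=-9.486
  bounce: vy ← 0.8·9.486 = 7.589
Arc 5: start y=0.000, vy=7.589 → t=1.549, apex=2.938, x_land=65.029, impact vy=-7.589
  bounce: vy ← 0.8·7.589 = 6.071
Arc 6: start y=0.000, vy=6.071 → t=1.239, apex=1.880, x_land=71.595, impact vy=-6.071
  bounce: vy ← 0.8·6.071 = 4.857
Arc 7: start y=0.000, vy=4.857 → t=0.991, apex=1.203, x_land=76.849, impact vy=-4.857
  bounce: vy ← 0.8·4.857 = 3.885

1 3.340 17.512 17.705
2 3.025 11.208 33.736
3 2.420 7.173 46.561
4 1.936 4.591 56.821
5 1.549 2.938 65.029
6 1.239 1.880 71.595
7 0.991 1.203 76.849
final: 76.849 3.885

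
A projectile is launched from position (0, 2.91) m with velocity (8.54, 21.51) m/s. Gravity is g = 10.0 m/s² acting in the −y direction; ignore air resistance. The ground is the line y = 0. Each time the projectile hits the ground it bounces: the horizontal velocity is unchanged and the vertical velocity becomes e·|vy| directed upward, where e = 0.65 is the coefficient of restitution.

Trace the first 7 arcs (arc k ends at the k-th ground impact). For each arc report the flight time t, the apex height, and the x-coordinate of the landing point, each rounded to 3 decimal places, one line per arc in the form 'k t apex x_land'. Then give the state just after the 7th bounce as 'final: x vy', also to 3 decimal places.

Arc 1: start y=2.910, vy=21.510 → t=4.433, apex=26.044, x_land=37.860, impact vy=-22.823
  bounce: vy ← 0.65·22.823 = 14.835
Arc 2: start y=0.000, vy=14.835 → t=2.967, apex=11.004, x_land=63.198, impact vy=-14.835
  bounce: vy ← 0.65·14.835 = 9.643
Arc 3: start y=0.000, vy=9.643 → t=1.929, apex=4.649, x_land=79.668, impact vy=-9.643
  bounce: vy ← 0.65·9.643 = 6.268
Arc 4: start y=0.000, vy=6.268 → t=1.254, apex=1.964, x_land=90.373, impact vy=-6.268
  bounce: vy ← 0.65·6.268 = 4.074
Arc 5: start y=0.000, vy=4.074 → t=0.815, apex=0.830, x_land=97.331, impact vy=-4.074
  bounce: vy ← 0.65·4.074 = 2.648
Arc 6: start y=0.000, vy=2.648 → t=0.530, apex=0.351, x_land=101.854, impact vy=-2.648
  bounce: vy ← 0.65·2.648 = 1.721
Arc 7: start y=0.000, vy=1.721 → t=0.344, apex=0.148, x_land=104.794, impact vy=-1.721
  bounce: vy ← 0.65·1.721 = 1.119

1 4.433 26.044 37.860
2 2.967 11.004 63.198
3 1.929 4.649 79.668
4 1.254 1.964 90.373
5 0.815 0.830 97.331
6 0.530 0.351 101.854
7 0.344 0.148 104.794
final: 104.794 1.119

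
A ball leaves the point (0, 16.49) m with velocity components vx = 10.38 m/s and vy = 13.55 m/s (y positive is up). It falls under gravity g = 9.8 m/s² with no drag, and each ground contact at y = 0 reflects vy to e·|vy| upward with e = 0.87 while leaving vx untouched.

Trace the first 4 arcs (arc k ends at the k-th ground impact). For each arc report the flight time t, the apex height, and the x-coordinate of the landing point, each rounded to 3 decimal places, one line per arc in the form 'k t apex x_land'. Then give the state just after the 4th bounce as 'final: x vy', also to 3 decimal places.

Arc 1: start y=16.490, vy=13.550 → t=3.680, apex=25.857, x_land=38.197, impact vy=-22.512
  bounce: vy ← 0.87·22.512 = 19.586
Arc 2: start y=0.000, vy=19.586 → t=3.997, apex=19.572, x_land=79.686, impact vy=-19.586
  bounce: vy ← 0.87·19.586 = 17.040
Arc 3: start y=0.000, vy=17.040 → t=3.477, apex=14.814, x_land=115.783, impact vy=-17.040
  bounce: vy ← 0.87·17.040 = 14.824
Arc 4: start y=0.000, vy=14.824 → t=3.025, apex=11.212, x_land=147.186, impact vy=-14.824
  bounce: vy ← 0.87·14.824 = 12.897

1 3.680 25.857 38.197
2 3.997 19.572 79.686
3 3.477 14.814 115.783
4 3.025 11.212 147.186
final: 147.186 12.897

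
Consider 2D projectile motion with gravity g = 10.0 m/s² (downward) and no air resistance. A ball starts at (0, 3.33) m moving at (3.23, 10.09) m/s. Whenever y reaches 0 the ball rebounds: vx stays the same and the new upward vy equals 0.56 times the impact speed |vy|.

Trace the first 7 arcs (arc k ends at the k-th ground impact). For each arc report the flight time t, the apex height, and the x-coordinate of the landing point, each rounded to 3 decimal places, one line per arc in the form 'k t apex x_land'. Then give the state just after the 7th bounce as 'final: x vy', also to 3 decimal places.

Arc 1: start y=3.330, vy=10.090 → t=2.307, apex=8.420, x_land=7.451, impact vy=-12.977
  bounce: vy ← 0.56·12.977 = 7.267
Arc 2: start y=0.000, vy=7.267 → t=1.453, apex=2.641, x_land=12.145, impact vy=-7.267
  bounce: vy ← 0.56·7.267 = 4.070
Arc 3: start y=0.000, vy=4.070 → t=0.814, apex=0.828, x_land=14.774, impact vy=-4.070
  bounce: vy ← 0.56·4.070 = 2.279
Arc 4: start y=0.000, vy=2.279 → t=0.456, apex=0.260, x_land=16.247, impact vy=-2.279
  bounce: vy ← 0.56·2.279 = 1.276
Arc 5: start y=0.000, vy=1.276 → t=0.255, apex=0.081, x_land=17.071, impact vy=-1.276
  bounce: vy ← 0.56·1.276 = 0.715
Arc 6: start y=0.000, vy=0.715 → t=0.143, apex=0.026, x_land=17.533, impact vy=-0.715
  bounce: vy ← 0.56·0.715 = 0.400
Arc 7: start y=0.000, vy=0.400 → t=0.080, apex=0.008, x_land=17.791, impact vy=-0.400
  bounce: vy ← 0.56·0.400 = 0.224

1 2.307 8.420 7.451
2 1.453 2.641 12.145
3 0.814 0.828 14.774
4 0.456 0.260 16.247
5 0.255 0.081 17.071
6 0.143 0.026 17.533
7 0.080 0.008 17.791
final: 17.791 0.224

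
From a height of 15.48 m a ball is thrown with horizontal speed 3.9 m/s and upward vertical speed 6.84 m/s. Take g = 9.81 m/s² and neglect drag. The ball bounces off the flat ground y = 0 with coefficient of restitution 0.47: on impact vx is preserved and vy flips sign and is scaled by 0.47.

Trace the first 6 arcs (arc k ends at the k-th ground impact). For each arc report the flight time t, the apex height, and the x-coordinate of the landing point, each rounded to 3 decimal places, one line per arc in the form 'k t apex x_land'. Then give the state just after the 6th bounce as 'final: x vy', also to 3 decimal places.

1 2.606 17.865 10.162
2 1.794 3.946 17.158
3 0.843 0.872 20.447
4 0.396 0.193 21.992
5 0.186 0.043 22.719
6 0.088 0.009 23.060
final: 23.060 0.202

Arc 1: start y=15.480, vy=6.840 → t=2.606, apex=17.865, x_land=10.162, impact vy=-18.722
  bounce: vy ← 0.47·18.722 = 8.799
Arc 2: start y=0.000, vy=8.799 → t=1.794, apex=3.946, x_land=17.158, impact vy=-8.799
  bounce: vy ← 0.47·8.799 = 4.136
Arc 3: start y=0.000, vy=4.136 → t=0.843, apex=0.872, x_land=20.447, impact vy=-4.136
  bounce: vy ← 0.47·4.136 = 1.944
Arc 4: start y=0.000, vy=1.944 → t=0.396, apex=0.193, x_land=21.992, impact vy=-1.944
  bounce: vy ← 0.47·1.944 = 0.914
Arc 5: start y=0.000, vy=0.914 → t=0.186, apex=0.043, x_land=22.719, impact vy=-0.914
  bounce: vy ← 0.47·0.914 = 0.429
Arc 6: start y=0.000, vy=0.429 → t=0.088, apex=0.009, x_land=23.060, impact vy=-0.429
  bounce: vy ← 0.47·0.429 = 0.202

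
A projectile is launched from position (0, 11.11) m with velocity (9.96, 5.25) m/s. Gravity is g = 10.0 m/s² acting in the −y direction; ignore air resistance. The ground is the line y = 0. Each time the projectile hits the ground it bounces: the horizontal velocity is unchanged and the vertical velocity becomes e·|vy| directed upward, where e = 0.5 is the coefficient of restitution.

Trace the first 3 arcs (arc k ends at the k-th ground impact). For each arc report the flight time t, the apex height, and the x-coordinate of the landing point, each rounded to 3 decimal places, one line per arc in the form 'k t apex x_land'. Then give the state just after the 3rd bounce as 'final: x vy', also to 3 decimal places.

1 2.105 12.488 20.970
2 1.580 3.122 36.710
3 0.790 0.781 44.581
final: 44.581 1.975

Arc 1: start y=11.110, vy=5.250 → t=2.105, apex=12.488, x_land=20.970, impact vy=-15.804
  bounce: vy ← 0.5·15.804 = 7.902
Arc 2: start y=0.000, vy=7.902 → t=1.580, apex=3.122, x_land=36.710, impact vy=-7.902
  bounce: vy ← 0.5·7.902 = 3.951
Arc 3: start y=0.000, vy=3.951 → t=0.790, apex=0.781, x_land=44.581, impact vy=-3.951
  bounce: vy ← 0.5·3.951 = 1.975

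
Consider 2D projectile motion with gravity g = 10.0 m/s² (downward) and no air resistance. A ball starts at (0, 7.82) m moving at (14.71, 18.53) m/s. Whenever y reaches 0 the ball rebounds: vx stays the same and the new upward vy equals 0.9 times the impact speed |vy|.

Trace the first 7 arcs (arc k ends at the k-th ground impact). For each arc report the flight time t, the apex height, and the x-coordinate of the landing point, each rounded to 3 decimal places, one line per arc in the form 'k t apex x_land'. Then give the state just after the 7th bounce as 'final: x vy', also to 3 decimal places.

1 4.089 24.988 60.142
2 4.024 20.240 119.335
3 3.622 16.395 172.608
4 3.259 13.280 220.554
5 2.933 10.757 263.705
6 2.640 8.713 302.541
7 2.376 7.057 337.494
final: 337.494 10.692

Arc 1: start y=7.820, vy=18.530 → t=4.089, apex=24.988, x_land=60.142, impact vy=-22.355
  bounce: vy ← 0.9·22.355 = 20.120
Arc 2: start y=0.000, vy=20.120 → t=4.024, apex=20.240, x_land=119.335, impact vy=-20.120
  bounce: vy ← 0.9·20.120 = 18.108
Arc 3: start y=0.000, vy=18.108 → t=3.622, apex=16.395, x_land=172.608, impact vy=-18.108
  bounce: vy ← 0.9·18.108 = 16.297
Arc 4: start y=0.000, vy=16.297 → t=3.259, apex=13.280, x_land=220.554, impact vy=-16.297
  bounce: vy ← 0.9·16.297 = 14.667
Arc 5: start y=0.000, vy=14.667 → t=2.933, apex=10.757, x_land=263.705, impact vy=-14.667
  bounce: vy ← 0.9·14.667 = 13.201
Arc 6: start y=0.000, vy=13.201 → t=2.640, apex=8.713, x_land=302.541, impact vy=-13.201
  bounce: vy ← 0.9·13.201 = 11.881
Arc 7: start y=0.000, vy=11.881 → t=2.376, apex=7.057, x_land=337.494, impact vy=-11.881
  bounce: vy ← 0.9·11.881 = 10.692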